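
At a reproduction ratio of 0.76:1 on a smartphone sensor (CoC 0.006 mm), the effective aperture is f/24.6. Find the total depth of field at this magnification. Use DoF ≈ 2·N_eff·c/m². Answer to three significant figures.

0.511 mm

At magnification m, DoF ≈ 2·N_eff·c/m² = 2 × 24.6 × 0.006 / 0.76² = 0.2952 / 0.5776 ≈ 0.511 mm.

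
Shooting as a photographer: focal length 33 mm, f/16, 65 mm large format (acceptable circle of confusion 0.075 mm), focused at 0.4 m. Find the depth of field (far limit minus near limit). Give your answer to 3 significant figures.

Hyperfocal distance H = f²/(N·c) + f = 33²/(16 × 0.075) + 33 = 1089/1.2 + 33 ≈ 940.5 mm ≈ 0.941 m.
Near limit Dn = s·(H − f)/(H + s − 2f) = 400 × (940.5 − 33) / (940.5 + 400 − 2 × 33) = 400 × 907.5 / 1274.5 ≈ 284.82 mm.
Far limit Df = s·(H − f)/(H − s) = 400 × (940.5 − 33) / (940.5 − 400) = 400 × 907.5 / 540.5 ≈ 671.60 mm.
Depth of field = Df − Dn = 671.60 − 284.82 ≈ 386.78 mm.

387 mm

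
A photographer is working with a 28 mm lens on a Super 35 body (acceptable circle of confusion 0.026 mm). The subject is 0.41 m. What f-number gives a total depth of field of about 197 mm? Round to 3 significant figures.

Write h = H − f = f²/(N·c). The thin-lens limits are Dn = s·h/(h + (s−f)) and Df = s·h/(h − (s−f)), so DoF = Df − Dn = 2·s·(s−f)·h / (h² − (s−f)²).
That is a quadratic in h: DoF·h² − 2·s·(s−f)·h − DoF·(s−f)² = 0 ⇒ h = (s−f)·(s + √(s² + DoF²)) / DoF = 382 × (410 + √(410² + 197²)) / 197 = 382 × (410 + 454.873) / 197 ≈ 1677.1 mm.
Then N = f²/(c·h) = 28² / (0.026 × 1677.1) = 784 / 43.604 ≈ 18.

f/18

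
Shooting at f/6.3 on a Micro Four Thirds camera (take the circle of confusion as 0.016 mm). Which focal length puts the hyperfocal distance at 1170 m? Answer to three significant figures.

From H = f²/(N·c) + f, with f ≪ H: f ≈ √(H·N·c) = √(1170000 × 6.3 × 0.016) = √117936 ≈ 343.4 mm.
The +f correction barely moves this — solving exactly, f² + N·c·f − N·c·H = 0 ⇒ f = (−N·c + √((N·c)² + 4·N·c·H))/2 = (−0.1008 + √471744)/2 ≈ 343.37 mm, so f ≈ 343 mm.

343 mm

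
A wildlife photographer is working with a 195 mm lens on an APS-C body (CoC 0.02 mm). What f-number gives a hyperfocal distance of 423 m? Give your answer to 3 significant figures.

f/4.50

Rearrange H = f²/(N·c) + f for N: N = f² / ((H − f)·c).
N = 195² / ((423000 − 195) × 0.02) = 38025 / 8456 ≈ 4.50.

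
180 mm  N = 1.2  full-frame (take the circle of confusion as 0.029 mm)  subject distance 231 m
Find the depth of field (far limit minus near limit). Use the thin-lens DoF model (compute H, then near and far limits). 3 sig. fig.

122 m

Hyperfocal distance H = f²/(N·c) + f = 180²/(1.2 × 0.029) + 180 = 32400/0.0348 + 180 ≈ 931214.5 mm ≈ 931.2 m.
Near limit Dn = s·(H − f)/(H + s − 2f) = 231000 × (931214.5 − 180) / (931214.5 + 231000 − 2 × 180) = 231000 × 931034.5 / 1161854.5 ≈ 185108 mm.
Far limit Df = s·(H − f)/(H − s) = 231000 × (931214.5 − 180) / (931214.5 − 231000) = 231000 × 931034.5 / 700214.5 ≈ 307147 mm.
Depth of field = Df − Dn = 307147 − 185108 ≈ 122039 mm ≈ 122 m.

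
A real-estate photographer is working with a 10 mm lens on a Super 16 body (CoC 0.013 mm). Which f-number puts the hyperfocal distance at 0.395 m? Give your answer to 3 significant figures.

Rearrange H = f²/(N·c) + f for N: N = f² / ((H − f)·c).
N = 10² / ((395 − 10) × 0.013) = 100 / 5.005 ≈ 20.

f/20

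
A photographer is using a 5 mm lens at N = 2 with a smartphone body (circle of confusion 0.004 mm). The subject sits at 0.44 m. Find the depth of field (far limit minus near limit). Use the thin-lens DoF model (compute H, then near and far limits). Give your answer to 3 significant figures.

Hyperfocal distance H = f²/(N·c) + f = 5²/(2 × 0.004) + 5 = 25/0.008 + 5 ≈ 3130.0 mm ≈ 3.130 m.
Near limit Dn = s·(H − f)/(H + s − 2f) = 440 × (3130.0 − 5) / (3130.0 + 440 − 2 × 5) = 440 × 3125.0 / 3560.0 ≈ 386.24 mm.
Far limit Df = s·(H − f)/(H − s) = 440 × (3130.0 − 5) / (3130.0 − 440) = 440 × 3125.0 / 2690.0 ≈ 511.15 mm.
Depth of field = Df − Dn = 511.15 − 386.24 ≈ 124.91 mm.

125 mm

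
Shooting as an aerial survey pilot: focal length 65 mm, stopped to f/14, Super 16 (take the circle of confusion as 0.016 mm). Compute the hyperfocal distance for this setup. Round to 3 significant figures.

Hyperfocal distance H = f²/(N·c) + f = 65²/(14 × 0.016) + 65 = 4225/0.224 + 65 ≈ 18926.6 mm ≈ 18.9 m.

18.9 m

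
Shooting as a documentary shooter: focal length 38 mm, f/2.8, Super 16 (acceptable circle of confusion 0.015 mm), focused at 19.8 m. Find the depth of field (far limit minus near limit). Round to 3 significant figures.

34.0 m

Hyperfocal distance H = f²/(N·c) + f = 38²/(2.8 × 0.015) + 38 = 1444/0.042 + 38 ≈ 34419.0 mm ≈ 34.42 m.
Near limit Dn = s·(H − f)/(H + s − 2f) = 19800 × (34419.0 − 38) / (34419.0 + 19800 − 2 × 38) = 19800 × 34381.0 / 54143.0 ≈ 12573 mm.
Far limit Df = s·(H − f)/(H − s) = 19800 × (34419.0 − 38) / (34419.0 − 19800) = 19800 × 34381.0 / 14619.0 ≈ 46566 mm.
Depth of field = Df − Dn = 46566 − 12573 ≈ 33993 mm ≈ 34.0 m.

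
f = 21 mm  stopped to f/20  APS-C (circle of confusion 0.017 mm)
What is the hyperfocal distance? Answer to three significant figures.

1.32 m

Hyperfocal distance H = f²/(N·c) + f = 21²/(20 × 0.017) + 21 = 441/0.34 + 21 ≈ 1318.1 mm ≈ 1.32 m.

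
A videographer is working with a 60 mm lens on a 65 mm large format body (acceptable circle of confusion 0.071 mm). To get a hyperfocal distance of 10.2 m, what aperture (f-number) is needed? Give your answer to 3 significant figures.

Rearrange H = f²/(N·c) + f for N: N = f² / ((H − f)·c).
N = 60² / ((10200 − 60) × 0.071) = 3600 / 719.9 ≈ 5.

f/5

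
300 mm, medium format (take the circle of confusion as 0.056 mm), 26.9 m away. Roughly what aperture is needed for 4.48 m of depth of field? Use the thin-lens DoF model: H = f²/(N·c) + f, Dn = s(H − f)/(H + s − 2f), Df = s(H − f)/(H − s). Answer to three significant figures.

f/5

Write h = H − f = f²/(N·c). The thin-lens limits are Dn = s·h/(h + (s−f)) and Df = s·h/(h − (s−f)), so DoF = Df − Dn = 2·s·(s−f)·h / (h² − (s−f)²).
That is a quadratic in h: DoF·h² − 2·s·(s−f)·h − DoF·(s−f)² = 0 ⇒ h = (s−f)·(s + √(s² + DoF²)) / DoF = 26600 × (26900 + √(26900² + 4480²)) / 4480 = 26600 × (26900 + 27270.5) / 4480 ≈ 321637 mm.
Then N = f²/(c·h) = 300² / (0.056 × 321637) = 90000 / 18012 ≈ 5.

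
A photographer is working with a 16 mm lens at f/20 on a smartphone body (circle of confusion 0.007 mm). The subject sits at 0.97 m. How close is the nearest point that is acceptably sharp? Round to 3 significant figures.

Hyperfocal distance H = f²/(N·c) + f = 16²/(20 × 0.007) + 16 = 256/0.14 + 16 ≈ 1844.6 mm ≈ 1.845 m.
Near limit Dn = s·(H − f)/(H + s − 2f) = 970 × (1844.6 − 16) / (1844.6 + 970 − 2 × 16) = 970 × 1828.6 / 2782.6 ≈ 637.44 mm ≈ 0.637 m.

0.637 m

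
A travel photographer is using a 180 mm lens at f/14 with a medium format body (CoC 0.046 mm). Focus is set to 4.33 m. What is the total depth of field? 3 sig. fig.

Hyperfocal distance H = f²/(N·c) + f = 180²/(14 × 0.046) + 180 = 32400/0.644 + 180 ≈ 50490.6 mm ≈ 50.49 m.
Near limit Dn = s·(H − f)/(H + s − 2f) = 4330 × (50490.6 − 180) / (50490.6 + 4330 − 2 × 180) = 4330 × 50310.6 / 54460.6 ≈ 4000.05 mm.
Far limit Df = s·(H − f)/(H − s) = 4330 × (50490.6 − 180) / (50490.6 − 4330) = 4330 × 50310.6 / 46160.6 ≈ 4719.28 mm.
Depth of field = Df − Dn = 4719.28 − 4000.05 ≈ 719.23 mm ≈ 0.719 m.

0.719 m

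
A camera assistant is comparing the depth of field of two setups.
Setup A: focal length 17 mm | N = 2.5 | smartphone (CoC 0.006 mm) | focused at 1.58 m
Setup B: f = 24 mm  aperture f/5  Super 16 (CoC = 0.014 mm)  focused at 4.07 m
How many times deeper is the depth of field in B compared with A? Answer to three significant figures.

Setup A: H = 17²/(2.5×0.006) + 17 ≈ 19283.7 mm; DoF = Df − Dn = 1719.49 − 1461.44 ≈ 258.05 mm.
Setup B: H = 24²/(5×0.014) + 24 ≈ 8252.6 mm; DoF = Df − Dn = 8007.1 − 2728.4 ≈ 5278.7 mm.
Ratio = 5278.7 / 258.05 ≈ 20.5.

20.5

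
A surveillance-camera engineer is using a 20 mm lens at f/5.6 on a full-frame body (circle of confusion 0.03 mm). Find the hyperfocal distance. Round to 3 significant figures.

Hyperfocal distance H = f²/(N·c) + f = 20²/(5.6 × 0.03) + 20 = 400/0.168 + 20 ≈ 2401.0 mm ≈ 2.40 m.

2.40 m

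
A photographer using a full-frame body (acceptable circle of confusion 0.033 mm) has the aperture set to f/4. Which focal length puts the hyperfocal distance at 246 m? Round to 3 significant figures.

From H = f²/(N·c) + f, with f ≪ H: f ≈ √(H·N·c) = √(246000 × 4 × 0.033) = √32472 ≈ 180.2 mm.
The +f correction barely moves this — solving exactly, f² + N·c·f − N·c·H = 0 ⇒ f = (−N·c + √((N·c)² + 4·N·c·H))/2 = (−0.132 + √129888)/2 ≈ 180.13 mm, so f ≈ 180 mm.

180 mm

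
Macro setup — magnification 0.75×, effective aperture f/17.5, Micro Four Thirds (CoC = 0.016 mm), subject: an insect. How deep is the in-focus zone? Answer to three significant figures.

At magnification m, DoF ≈ 2·N_eff·c/m² = 2 × 17.5 × 0.016 / 0.75² = 0.56 / 0.5625 ≈ 0.996 mm.

0.996 mm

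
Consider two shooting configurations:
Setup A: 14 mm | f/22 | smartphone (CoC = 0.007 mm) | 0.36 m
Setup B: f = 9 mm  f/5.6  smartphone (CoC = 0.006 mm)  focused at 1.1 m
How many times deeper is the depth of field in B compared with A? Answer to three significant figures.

5.92

Setup A: H = 14²/(22×0.007) + 14 ≈ 1286.7 mm; DoF = Df − Dn = 494.41 − 283.05 ≈ 211.36 mm.
Setup B: H = 9²/(5.6×0.006) + 9 ≈ 2419.7 mm; DoF = Df − Dn = 2009.4 − 757.3 ≈ 1252.1 mm.
Ratio = 1252.1 / 211.36 ≈ 5.92.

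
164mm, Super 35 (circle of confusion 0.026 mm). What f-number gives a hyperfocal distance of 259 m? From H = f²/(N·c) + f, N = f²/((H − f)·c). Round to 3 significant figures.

Rearrange H = f²/(N·c) + f for N: N = f² / ((H − f)·c).
N = 164² / ((259000 − 164) × 0.026) = 26896 / 6730 ≈ 4.

f/4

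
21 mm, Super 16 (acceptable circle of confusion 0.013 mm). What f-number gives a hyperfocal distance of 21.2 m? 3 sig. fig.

Rearrange H = f²/(N·c) + f for N: N = f² / ((H − f)·c).
N = 21² / ((21200 − 21) × 0.013) = 441 / 275.3 ≈ 1.60.

f/1.60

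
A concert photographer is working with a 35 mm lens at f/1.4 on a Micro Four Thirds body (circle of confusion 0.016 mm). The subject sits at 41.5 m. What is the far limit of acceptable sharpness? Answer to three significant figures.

172 m

Hyperfocal distance H = f²/(N·c) + f = 35²/(1.4 × 0.016) + 35 = 1225/0.0224 + 35 ≈ 54722.5 mm ≈ 54.72 m.
Far limit Df = s·(H − f)/(H − s) = 41500 × (54722.5 − 35) / (54722.5 − 41500) = 41500 × 54687.5 / 13222.5 ≈ 171642 mm ≈ 172 m.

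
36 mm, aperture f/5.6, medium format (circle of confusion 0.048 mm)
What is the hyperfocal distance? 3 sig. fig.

Hyperfocal distance H = f²/(N·c) + f = 36²/(5.6 × 0.048) + 36 = 1296/0.2688 + 36 ≈ 4857.4 mm ≈ 4.86 m.

4.86 m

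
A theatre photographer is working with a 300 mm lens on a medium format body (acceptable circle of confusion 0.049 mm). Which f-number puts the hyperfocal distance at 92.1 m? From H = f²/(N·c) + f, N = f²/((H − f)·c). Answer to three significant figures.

Rearrange H = f²/(N·c) + f for N: N = f² / ((H − f)·c).
N = 300² / ((92100 − 300) × 0.049) = 90000 / 4498 ≈ 20.

f/20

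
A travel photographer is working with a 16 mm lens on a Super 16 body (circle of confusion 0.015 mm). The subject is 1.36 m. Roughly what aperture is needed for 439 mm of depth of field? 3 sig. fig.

f/2.00

Write h = H − f = f²/(N·c). The thin-lens limits are Dn = s·h/(h + (s−f)) and Df = s·h/(h − (s−f)), so DoF = Df − Dn = 2·s·(s−f)·h / (h² − (s−f)²).
That is a quadratic in h: DoF·h² − 2·s·(s−f)·h − DoF·(s−f)² = 0 ⇒ h = (s−f)·(s + √(s² + DoF²)) / DoF = 1344 × (1360 + √(1360² + 439²)) / 439 = 1344 × (1360 + 1429.10) / 439 ≈ 8538.8 mm.
Then N = f²/(c·h) = 16² / (0.015 × 8538.8) = 256 / 128.08 ≈ 2.00.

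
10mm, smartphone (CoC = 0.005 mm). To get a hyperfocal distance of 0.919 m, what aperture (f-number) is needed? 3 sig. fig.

Rearrange H = f²/(N·c) + f for N: N = f² / ((H − f)·c).
N = 10² / ((919 − 10) × 0.005) = 100 / 4.545 ≈ 22.

f/22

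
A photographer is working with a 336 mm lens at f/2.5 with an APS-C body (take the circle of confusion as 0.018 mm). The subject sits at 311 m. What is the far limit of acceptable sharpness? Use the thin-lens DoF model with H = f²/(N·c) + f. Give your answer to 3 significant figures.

355 m

Hyperfocal distance H = f²/(N·c) + f = 336²/(2.5 × 0.018) + 336 = 112896/0.045 + 336 ≈ 2509136.0 mm ≈ 2509 m.
Far limit Df = s·(H − f)/(H − s) = 311000 × (2509136.0 − 336) / (2509136.0 − 311000) = 311000 × 2508800.0 / 2198136.0 ≈ 354954 mm ≈ 355 m.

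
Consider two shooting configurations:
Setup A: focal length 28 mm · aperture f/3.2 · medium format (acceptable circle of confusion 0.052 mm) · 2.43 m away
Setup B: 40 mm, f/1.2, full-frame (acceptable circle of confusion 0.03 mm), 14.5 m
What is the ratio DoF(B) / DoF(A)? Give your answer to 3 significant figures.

3.15

Setup A: H = 28²/(3.2×0.052) + 28 ≈ 4739.5 mm; DoF = Df − Dn = 4957.3 − 1609.5 ≈ 3347.8 mm.
Setup B: H = 40²/(1.2×0.03) + 40 ≈ 44484.4 mm; DoF = Df − Dn = 21493 − 10941 ≈ 10552 mm.
Ratio = 10552 / 3347.8 ≈ 3.15.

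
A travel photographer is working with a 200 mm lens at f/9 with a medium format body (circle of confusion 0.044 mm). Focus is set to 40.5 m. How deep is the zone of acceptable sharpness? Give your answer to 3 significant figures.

Hyperfocal distance H = f²/(N·c) + f = 200²/(9 × 0.044) + 200 = 40000/0.396 + 200 ≈ 101210.1 mm ≈ 101.2 m.
Near limit Dn = s·(H − f)/(H + s − 2f) = 40500 × (101210.1 − 200) / (101210.1 + 40500 − 2 × 200) = 40500 × 101010.1 / 141310.1 ≈ 28950 mm.
Far limit Df = s·(H − f)/(H − s) = 40500 × (101210.1 − 200) / (101210.1 − 40500) = 40500 × 101010.1 / 60710.1 ≈ 67384 mm.
Depth of field = Df − Dn = 67384 − 28950 ≈ 38434 mm ≈ 38.4 m.

38.4 m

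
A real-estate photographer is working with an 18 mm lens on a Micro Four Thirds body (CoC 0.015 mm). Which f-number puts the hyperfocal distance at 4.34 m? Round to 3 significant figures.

Rearrange H = f²/(N·c) + f for N: N = f² / ((H − f)·c).
N = 18² / ((4340 − 18) × 0.015) = 324 / 64.83 ≈ 5.

f/5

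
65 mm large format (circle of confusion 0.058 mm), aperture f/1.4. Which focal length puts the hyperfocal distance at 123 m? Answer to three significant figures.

From H = f²/(N·c) + f, with f ≪ H: f ≈ √(H·N·c) = √(123000 × 1.4 × 0.058) = √9987.6 ≈ 99.94 mm.
The +f correction barely moves this — solving exactly, f² + N·c·f − N·c·H = 0 ⇒ f = (−N·c + √((N·c)² + 4·N·c·H))/2 = (−0.0812 + √39950)/2 ≈ 99.897 mm, so f ≈ 99.9 mm.

99.9 mm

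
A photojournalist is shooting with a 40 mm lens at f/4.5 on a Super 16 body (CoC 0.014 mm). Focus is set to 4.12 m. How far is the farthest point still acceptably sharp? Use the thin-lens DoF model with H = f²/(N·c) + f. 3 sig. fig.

Hyperfocal distance H = f²/(N·c) + f = 40²/(4.5 × 0.014) + 40 = 1600/0.063 + 40 ≈ 25436.8 mm ≈ 25.44 m.
Far limit Df = s·(H − f)/(H − s) = 4120 × (25436.8 − 40) / (25436.8 − 4120) = 4120 × 25396.8 / 21316.8 ≈ 4908.6 mm ≈ 4.91 m.

4.91 m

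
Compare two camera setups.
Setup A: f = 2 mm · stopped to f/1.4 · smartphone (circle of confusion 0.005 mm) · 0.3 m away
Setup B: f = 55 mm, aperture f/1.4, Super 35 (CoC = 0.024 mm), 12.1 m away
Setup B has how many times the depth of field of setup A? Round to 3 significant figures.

7.67

Setup A: H = 2²/(1.4×0.005) + 2 ≈ 573.4 mm; DoF = Df − Dn = 626.96 − 197.17 ≈ 429.79 mm.
Setup B: H = 55²/(1.4×0.024) + 55 ≈ 90084.8 mm; DoF = Df − Dn = 13968.9 − 10672.2 ≈ 3296.7 mm.
Ratio = 3296.7 / 429.79 ≈ 7.67.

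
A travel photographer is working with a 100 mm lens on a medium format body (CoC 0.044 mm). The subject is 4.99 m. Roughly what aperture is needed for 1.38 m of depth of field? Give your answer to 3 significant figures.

f/6.31

Write h = H − f = f²/(N·c). The thin-lens limits are Dn = s·h/(h + (s−f)) and Df = s·h/(h − (s−f)), so DoF = Df − Dn = 2·s·(s−f)·h / (h² − (s−f)²).
That is a quadratic in h: DoF·h² − 2·s·(s−f)·h − DoF·(s−f)² = 0 ⇒ h = (s−f)·(s + √(s² + DoF²)) / DoF = 4890 × (4990 + √(4990² + 1380²)) / 1380 = 4890 × (4990 + 5177.31) / 1380 ≈ 36028 mm.
Then N = f²/(c·h) = 100² / (0.044 × 36028) = 10000 / 1585.2 ≈ 6.31.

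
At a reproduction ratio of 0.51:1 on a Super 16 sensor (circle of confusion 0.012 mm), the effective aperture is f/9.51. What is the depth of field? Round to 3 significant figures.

0.878 mm

At magnification m, DoF ≈ 2·N_eff·c/m² = 2 × 9.51 × 0.012 / 0.51² = 0.2282 / 0.2601 ≈ 0.878 mm.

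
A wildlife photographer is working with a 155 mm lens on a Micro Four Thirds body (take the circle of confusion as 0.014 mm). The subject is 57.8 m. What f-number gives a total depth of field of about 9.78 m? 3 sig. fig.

f/2.50

Write h = H − f = f²/(N·c). The thin-lens limits are Dn = s·h/(h + (s−f)) and Df = s·h/(h − (s−f)), so DoF = Df − Dn = 2·s·(s−f)·h / (h² − (s−f)²).
That is a quadratic in h: DoF·h² − 2·s·(s−f)·h − DoF·(s−f)² = 0 ⇒ h = (s−f)·(s + √(s² + DoF²)) / DoF = 57645 × (57800 + √(57800² + 9780²)) / 9780 = 57645 × (57800 + 58621.6) / 9780 ≈ 686209 mm.
Then N = f²/(c·h) = 155² / (0.014 × 686209) = 24025 / 9606.9 ≈ 2.50.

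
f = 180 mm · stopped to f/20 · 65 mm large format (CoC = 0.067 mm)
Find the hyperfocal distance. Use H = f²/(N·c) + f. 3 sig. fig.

Hyperfocal distance H = f²/(N·c) + f = 180²/(20 × 0.067) + 180 = 32400/1.34 + 180 ≈ 24359.1 mm ≈ 24.4 m.

24.4 m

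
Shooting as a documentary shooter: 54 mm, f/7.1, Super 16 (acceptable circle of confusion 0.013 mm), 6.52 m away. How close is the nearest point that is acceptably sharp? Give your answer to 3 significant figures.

5.41 m

Hyperfocal distance H = f²/(N·c) + f = 54²/(7.1 × 0.013) + 54 = 2916/0.0923 + 54 ≈ 31646.6 mm ≈ 31.65 m.
Near limit Dn = s·(H − f)/(H + s − 2f) = 6520 × (31646.6 − 54) / (31646.6 + 6520 − 2 × 54) = 6520 × 31592.6 / 38058.6 ≈ 5412.3 mm ≈ 5.41 m.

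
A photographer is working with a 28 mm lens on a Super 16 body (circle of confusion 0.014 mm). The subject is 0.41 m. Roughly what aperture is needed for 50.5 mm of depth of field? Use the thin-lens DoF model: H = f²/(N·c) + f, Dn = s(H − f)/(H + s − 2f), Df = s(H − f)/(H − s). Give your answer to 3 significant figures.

Write h = H − f = f²/(N·c). The thin-lens limits are Dn = s·h/(h + (s−f)) and Df = s·h/(h − (s−f)), so DoF = Df − Dn = 2·s·(s−f)·h / (h² − (s−f)²).
That is a quadratic in h: DoF·h² − 2·s·(s−f)·h − DoF·(s−f)² = 0 ⇒ h = (s−f)·(s + √(s² + DoF²)) / DoF = 382 × (410 + √(410² + 50.5²)) / 50.5 = 382 × (410 + 413.098) / 50.5 ≈ 6226.2 mm.
Then N = f²/(c·h) = 28² / (0.014 × 6226.2) = 784 / 87.167 ≈ 8.99.

f/8.99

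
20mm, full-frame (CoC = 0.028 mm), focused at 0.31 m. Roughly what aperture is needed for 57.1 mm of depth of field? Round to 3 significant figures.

Write h = H − f = f²/(N·c). The thin-lens limits are Dn = s·h/(h + (s−f)) and Df = s·h/(h − (s−f)), so DoF = Df − Dn = 2·s·(s−f)·h / (h² − (s−f)²).
That is a quadratic in h: DoF·h² − 2·s·(s−f)·h − DoF·(s−f)² = 0 ⇒ h = (s−f)·(s + √(s² + DoF²)) / DoF = 290 × (310 + √(310² + 57.1²)) / 57.1 = 290 × (310 + 315.215) / 57.1 ≈ 3175.3 mm.
Then N = f²/(c·h) = 20² / (0.028 × 3175.3) = 400 / 88.910 ≈ 4.50.

f/4.50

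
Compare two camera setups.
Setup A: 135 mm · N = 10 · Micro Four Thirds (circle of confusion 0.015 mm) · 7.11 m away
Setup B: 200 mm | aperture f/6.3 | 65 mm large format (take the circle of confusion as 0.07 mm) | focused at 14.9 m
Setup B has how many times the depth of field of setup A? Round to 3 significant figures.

Setup A: H = 135²/(10×0.015) + 135 ≈ 121635.0 mm; DoF = Df − Dn = 7543.03 − 6723.99 ≈ 819.04 mm.
Setup B: H = 200²/(6.3×0.07) + 200 ≈ 90902.9 mm; DoF = Df − Dn = 17781.9 − 12822.0 ≈ 4959.9 mm.
Ratio = 4959.9 / 819.04 ≈ 6.06.

6.06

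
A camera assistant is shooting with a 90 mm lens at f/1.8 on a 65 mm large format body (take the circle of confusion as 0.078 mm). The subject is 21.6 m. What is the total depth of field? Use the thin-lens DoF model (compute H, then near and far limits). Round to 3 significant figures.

18.7 m

Hyperfocal distance H = f²/(N·c) + f = 90²/(1.8 × 0.078) + 90 = 8100/0.1404 + 90 ≈ 57782.3 mm ≈ 57.78 m.
Near limit Dn = s·(H − f)/(H + s − 2f) = 21600 × (57782.3 − 90) / (57782.3 + 21600 − 2 × 90) = 21600 × 57692.3 / 79202.3 ≈ 15734 mm.
Far limit Df = s·(H − f)/(H − s) = 21600 × (57782.3 − 90) / (57782.3 − 21600) = 21600 × 57692.3 / 36182.3 ≈ 34441 mm.
Depth of field = Df − Dn = 34441 − 15734 ≈ 18707 mm ≈ 18.7 m.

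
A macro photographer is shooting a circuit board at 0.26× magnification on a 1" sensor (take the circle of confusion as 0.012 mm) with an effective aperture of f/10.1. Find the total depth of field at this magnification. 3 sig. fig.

At magnification m, DoF ≈ 2·N_eff·c/m² = 2 × 10.1 × 0.012 / 0.26² = 0.2424 / 0.0676 ≈ 3.59 mm.

3.59 mm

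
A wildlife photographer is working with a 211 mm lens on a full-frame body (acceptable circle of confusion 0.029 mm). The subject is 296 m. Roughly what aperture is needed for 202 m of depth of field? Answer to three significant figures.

f/1.60

Write h = H − f = f²/(N·c). The thin-lens limits are Dn = s·h/(h + (s−f)) and Df = s·h/(h − (s−f)), so DoF = Df − Dn = 2·s·(s−f)·h / (h² − (s−f)²).
That is a quadratic in h: DoF·h² − 2·s·(s−f)·h − DoF·(s−f)² = 0 ⇒ h = (s−f)·(s + √(s² + DoF²)) / DoF = 295789 × (296000 + √(296000² + 202000²)) / 202000 = 295789 × (296000 + 358357) / 202000 ≈ 958177 mm.
Then N = f²/(c·h) = 211² / (0.029 × 958177) = 44521 / 27787 ≈ 1.60.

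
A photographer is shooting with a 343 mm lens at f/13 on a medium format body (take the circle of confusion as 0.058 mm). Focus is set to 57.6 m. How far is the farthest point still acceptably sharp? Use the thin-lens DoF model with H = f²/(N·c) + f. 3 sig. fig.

91.0 m

Hyperfocal distance H = f²/(N·c) + f = 343²/(13 × 0.058) + 343 = 117649/0.754 + 343 ≈ 156376.2 mm ≈ 156.4 m.
Far limit Df = s·(H − f)/(H − s) = 57600 × (156376.2 − 343) / (156376.2 − 57600) = 57600 × 156033.2 / 98776.2 ≈ 90989 mm ≈ 91.0 m.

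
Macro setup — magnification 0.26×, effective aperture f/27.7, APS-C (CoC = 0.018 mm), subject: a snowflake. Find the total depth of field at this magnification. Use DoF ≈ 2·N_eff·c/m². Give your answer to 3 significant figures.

At magnification m, DoF ≈ 2·N_eff·c/m² = 2 × 27.7 × 0.018 / 0.26² = 0.9972 / 0.0676 ≈ 14.8 mm.

14.8 mm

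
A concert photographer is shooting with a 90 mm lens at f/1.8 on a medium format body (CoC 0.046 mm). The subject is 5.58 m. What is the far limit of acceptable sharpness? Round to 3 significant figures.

Hyperfocal distance H = f²/(N·c) + f = 90²/(1.8 × 0.046) + 90 = 8100/0.0828 + 90 ≈ 97916.1 mm ≈ 97.92 m.
Far limit Df = s·(H − f)/(H − s) = 5580 × (97916.1 − 90) / (97916.1 − 5580) = 5580 × 97826.1 / 92336.1 ≈ 5911.8 mm ≈ 5.91 m.

5.91 m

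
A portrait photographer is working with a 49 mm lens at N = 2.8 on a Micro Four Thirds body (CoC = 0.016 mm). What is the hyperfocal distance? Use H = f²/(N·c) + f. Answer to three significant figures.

53.6 m

Hyperfocal distance H = f²/(N·c) + f = 49²/(2.8 × 0.016) + 49 = 2401/0.0448 + 49 ≈ 53642.8 mm ≈ 53.6 m.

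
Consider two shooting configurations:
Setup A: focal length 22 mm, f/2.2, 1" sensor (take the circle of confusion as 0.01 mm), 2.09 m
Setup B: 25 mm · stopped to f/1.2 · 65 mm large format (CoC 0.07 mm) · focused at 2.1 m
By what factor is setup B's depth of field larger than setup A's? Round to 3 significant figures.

Setup A: H = 22²/(2.2×0.01) + 22 ≈ 22022.0 mm; DoF = Df − Dn = 2306.84 − 1910.42 ≈ 396.42 mm.
Setup B: H = 25²/(1.2×0.07) + 25 ≈ 7465.5 mm; DoF = Df − Dn = 2912.1 − 1642.1 ≈ 1270.0 mm.
Ratio = 1270.0 / 396.42 ≈ 3.20.

3.20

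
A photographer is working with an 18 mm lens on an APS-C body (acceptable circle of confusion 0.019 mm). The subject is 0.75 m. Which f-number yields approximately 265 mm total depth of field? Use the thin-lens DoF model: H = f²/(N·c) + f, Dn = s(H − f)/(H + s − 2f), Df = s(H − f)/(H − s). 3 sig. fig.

Write h = H − f = f²/(N·c). The thin-lens limits are Dn = s·h/(h + (s−f)) and Df = s·h/(h − (s−f)), so DoF = Df − Dn = 2·s·(s−f)·h / (h² − (s−f)²).
That is a quadratic in h: DoF·h² − 2·s·(s−f)·h − DoF·(s−f)² = 0 ⇒ h = (s−f)·(s + √(s² + DoF²)) / DoF = 732 × (750 + √(750² + 265²)) / 265 = 732 × (750 + 795.440) / 265 ≈ 4268.9 mm.
Then N = f²/(c·h) = 18² / (0.019 × 4268.9) = 324 / 81.109 ≈ 3.99.

f/3.99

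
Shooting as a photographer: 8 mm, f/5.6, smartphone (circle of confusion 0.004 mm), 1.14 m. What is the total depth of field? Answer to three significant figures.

Hyperfocal distance H = f²/(N·c) + f = 8²/(5.6 × 0.004) + 8 = 64/0.0224 + 8 ≈ 2865.1 mm ≈ 2.865 m.
Near limit Dn = s·(H − f)/(H + s − 2f) = 1140 × (2865.1 − 8) / (2865.1 + 1140 − 2 × 8) = 1140 × 2857.1 / 3989.1 ≈ 816.5 mm.
Far limit Df = s·(H − f)/(H − s) = 1140 × (2865.1 − 8) / (2865.1 − 1140) = 1140 × 2857.1 / 1725.1 ≈ 1888.0 mm.
Depth of field = Df − Dn = 1888.0 − 816.5 ≈ 1071.5 mm ≈ 1.07 m.

1.07 m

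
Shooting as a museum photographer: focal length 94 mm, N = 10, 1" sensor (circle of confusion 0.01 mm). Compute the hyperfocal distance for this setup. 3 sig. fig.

Hyperfocal distance H = f²/(N·c) + f = 94²/(10 × 0.01) + 94 = 8836/0.1 + 94 ≈ 88454.0 mm ≈ 88.5 m.

88.5 m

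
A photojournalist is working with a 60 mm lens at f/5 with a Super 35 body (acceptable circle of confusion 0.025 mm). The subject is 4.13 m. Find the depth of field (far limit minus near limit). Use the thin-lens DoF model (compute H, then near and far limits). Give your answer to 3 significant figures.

1.19 m

Hyperfocal distance H = f²/(N·c) + f = 60²/(5 × 0.025) + 60 = 3600/0.125 + 60 ≈ 28860.0 mm ≈ 28.86 m.
Near limit Dn = s·(H − f)/(H + s − 2f) = 4130 × (28860.0 − 60) / (28860.0 + 4130 − 2 × 60) = 4130 × 28800.0 / 32870.0 ≈ 3618.6 mm.
Far limit Df = s·(H − f)/(H − s) = 4130 × (28860.0 − 60) / (28860.0 − 4130) = 4130 × 28800.0 / 24730.0 ≈ 4809.7 mm.
Depth of field = Df − Dn = 4809.7 − 3618.6 ≈ 1191.1 mm ≈ 1.19 m.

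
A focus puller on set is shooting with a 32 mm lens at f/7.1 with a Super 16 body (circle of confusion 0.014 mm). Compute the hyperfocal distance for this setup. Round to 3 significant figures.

Hyperfocal distance H = f²/(N·c) + f = 32²/(7.1 × 0.014) + 32 = 1024/0.0994 + 32 ≈ 10333.8 mm ≈ 10.3 m.

10.3 m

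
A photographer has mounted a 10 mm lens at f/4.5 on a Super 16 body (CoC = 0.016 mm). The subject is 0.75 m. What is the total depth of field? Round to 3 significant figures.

1.12 m

Hyperfocal distance H = f²/(N·c) + f = 10²/(4.5 × 0.016) + 10 = 100/0.072 + 10 ≈ 1398.9 mm ≈ 1.399 m.
Near limit Dn = s·(H − f)/(H + s − 2f) = 750 × (1398.9 − 10) / (1398.9 + 750 − 2 × 10) = 750 × 1388.9 / 2128.9 ≈ 489.3 mm.
Far limit Df = s·(H − f)/(H − s) = 750 × (1398.9 − 10) / (1398.9 − 750) = 750 × 1388.9 / 648.9 ≈ 1605.3 mm.
Depth of field = Df − Dn = 1605.3 − 489.3 ≈ 1116.0 mm ≈ 1.12 m.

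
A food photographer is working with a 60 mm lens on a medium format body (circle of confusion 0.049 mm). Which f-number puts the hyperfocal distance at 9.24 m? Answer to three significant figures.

Rearrange H = f²/(N·c) + f for N: N = f² / ((H − f)·c).
N = 60² / ((9240 − 60) × 0.049) = 3600 / 449.8 ≈ 8.

f/8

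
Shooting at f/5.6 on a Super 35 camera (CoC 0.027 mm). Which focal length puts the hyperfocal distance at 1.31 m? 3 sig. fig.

14.0 mm

From H = f²/(N·c) + f, with f ≪ H: f ≈ √(H·N·c) = √(1310 × 5.6 × 0.027) = √198.07 ≈ 14.07 mm.
Exact: f² + N·c·f − N·c·H = 0 ⇒ f = (−N·c + √((N·c)² + 4·N·c·H))/2 = (−0.1512 + √792.31)/2 ≈ 13.998 mm ≈ 14.0 mm.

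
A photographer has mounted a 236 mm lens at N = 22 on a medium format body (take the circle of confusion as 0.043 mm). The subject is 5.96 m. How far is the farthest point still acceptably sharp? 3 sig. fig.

6.60 m

Hyperfocal distance H = f²/(N·c) + f = 236²/(22 × 0.043) + 236 = 55696/0.946 + 236 ≈ 59111.3 mm ≈ 59.11 m.
Far limit Df = s·(H − f)/(H − s) = 5960 × (59111.3 − 236) / (59111.3 − 5960) = 5960 × 58875.3 / 53151.3 ≈ 6601.8 mm ≈ 6.60 m.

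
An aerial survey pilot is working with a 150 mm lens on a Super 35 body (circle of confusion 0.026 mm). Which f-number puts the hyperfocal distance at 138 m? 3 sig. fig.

f/6.28

Rearrange H = f²/(N·c) + f for N: N = f² / ((H − f)·c).
N = 150² / ((138000 − 150) × 0.026) = 22500 / 3584 ≈ 6.28.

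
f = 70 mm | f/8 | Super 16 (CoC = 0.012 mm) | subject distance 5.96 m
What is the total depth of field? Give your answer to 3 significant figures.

Hyperfocal distance H = f²/(N·c) + f = 70²/(8 × 0.012) + 70 = 4900/0.096 + 70 ≈ 51111.7 mm ≈ 51.11 m.
Near limit Dn = s·(H − f)/(H + s − 2f) = 5960 × (51111.7 − 70) / (51111.7 + 5960 − 2 × 70) = 5960 × 51041.7 / 56931.7 ≈ 5343.4 mm.
Far limit Df = s·(H − f)/(H − s) = 5960 × (51111.7 − 70) / (51111.7 − 5960) = 5960 × 51041.7 / 45151.7 ≈ 6737.5 mm.
Depth of field = Df − Dn = 6737.5 − 5343.4 ≈ 1394.1 mm ≈ 1.39 m.

1.39 m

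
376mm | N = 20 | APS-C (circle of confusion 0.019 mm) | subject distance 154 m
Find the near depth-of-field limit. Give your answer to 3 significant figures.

Hyperfocal distance H = f²/(N·c) + f = 376²/(20 × 0.019) + 376 = 141376/0.38 + 376 ≈ 372418.1 mm ≈ 372.4 m.
Near limit Dn = s·(H − f)/(H + s − 2f) = 154000 × (372418.1 − 376) / (372418.1 + 154000 − 2 × 376) = 154000 × 372042.1 / 525666.1 ≈ 108994 mm ≈ 109 m.

109 m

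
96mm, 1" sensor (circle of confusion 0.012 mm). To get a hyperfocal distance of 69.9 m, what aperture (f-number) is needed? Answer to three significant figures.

Rearrange H = f²/(N·c) + f for N: N = f² / ((H − f)·c).
N = 96² / ((69900 − 96) × 0.012) = 9216 / 837.6 ≈ 11.

f/11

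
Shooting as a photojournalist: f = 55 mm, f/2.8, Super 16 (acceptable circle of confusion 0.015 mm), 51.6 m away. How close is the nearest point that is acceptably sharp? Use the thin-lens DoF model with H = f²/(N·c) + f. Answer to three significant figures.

Hyperfocal distance H = f²/(N·c) + f = 55²/(2.8 × 0.015) + 55 = 3025/0.042 + 55 ≈ 72078.8 mm ≈ 72.08 m.
Near limit Dn = s·(H − f)/(H + s − 2f) = 51600 × (72078.8 − 55) / (72078.8 + 51600 − 2 × 55) = 51600 × 72023.8 / 123568.8 ≈ 30076 mm ≈ 30.1 m.

30.1 m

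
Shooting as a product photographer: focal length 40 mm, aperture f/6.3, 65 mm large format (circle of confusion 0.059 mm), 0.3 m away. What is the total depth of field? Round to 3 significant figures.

36.4 mm

Hyperfocal distance H = f²/(N·c) + f = 40²/(6.3 × 0.059) + 40 = 1600/0.3717 + 40 ≈ 4344.5 mm ≈ 4.345 m.
Near limit Dn = s·(H − f)/(H + s − 2f) = 300 × (4344.5 − 40) / (4344.5 + 300 − 2 × 40) = 300 × 4304.5 / 4564.5 ≈ 282.912 mm.
Far limit Df = s·(H − f)/(H − s) = 300 × (4344.5 − 40) / (4344.5 − 300) = 300 × 4304.5 / 4044.5 ≈ 319.285 mm.
Depth of field = Df − Dn = 319.285 − 282.912 ≈ 36.373 mm.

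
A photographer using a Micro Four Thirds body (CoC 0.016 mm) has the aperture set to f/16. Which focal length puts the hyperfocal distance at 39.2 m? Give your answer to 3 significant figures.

100 mm

From H = f²/(N·c) + f, with f ≪ H: f ≈ √(H·N·c) = √(39200 × 16 × 0.016) = √10035 ≈ 100.2 mm.
The +f correction barely moves this — solving exactly, f² + N·c·f − N·c·H = 0 ⇒ f = (−N·c + √((N·c)² + 4·N·c·H))/2 = (−0.256 + √40141)/2 ≈ 100.05 mm, so f ≈ 100 mm.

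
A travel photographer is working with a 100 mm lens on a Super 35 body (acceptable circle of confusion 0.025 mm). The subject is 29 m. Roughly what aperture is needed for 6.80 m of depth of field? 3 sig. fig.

Write h = H − f = f²/(N·c). The thin-lens limits are Dn = s·h/(h + (s−f)) and Df = s·h/(h − (s−f)), so DoF = Df − Dn = 2·s·(s−f)·h / (h² − (s−f)²).
That is a quadratic in h: DoF·h² − 2·s·(s−f)·h − DoF·(s−f)² = 0 ⇒ h = (s−f)·(s + √(s² + DoF²)) / DoF = 28900 × (29000 + √(29000² + 6800²)) / 6800 = 28900 × (29000 + 29786.6) / 6800 ≈ 249843 mm.
Then N = f²/(c·h) = 100² / (0.025 × 249843) = 10000 / 6246.1 ≈ 1.60.

f/1.60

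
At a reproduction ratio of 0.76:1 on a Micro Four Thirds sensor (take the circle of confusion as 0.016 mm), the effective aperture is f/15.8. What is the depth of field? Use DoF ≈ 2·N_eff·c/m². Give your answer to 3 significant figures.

At magnification m, DoF ≈ 2·N_eff·c/m² = 2 × 15.8 × 0.016 / 0.76² = 0.5056 / 0.5776 ≈ 0.875 mm.

0.875 mm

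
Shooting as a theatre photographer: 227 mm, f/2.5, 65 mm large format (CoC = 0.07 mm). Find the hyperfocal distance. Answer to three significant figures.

295 m

Hyperfocal distance H = f²/(N·c) + f = 227²/(2.5 × 0.07) + 227 = 51529/0.175 + 227 ≈ 294678.4 mm ≈ 295 m.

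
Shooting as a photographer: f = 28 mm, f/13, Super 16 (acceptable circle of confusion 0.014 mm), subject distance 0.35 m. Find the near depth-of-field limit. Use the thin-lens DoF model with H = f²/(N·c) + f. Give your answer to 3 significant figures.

Hyperfocal distance H = f²/(N·c) + f = 28²/(13 × 0.014) + 28 = 784/0.182 + 28 ≈ 4335.7 mm ≈ 4.336 m.
Near limit Dn = s·(H − f)/(H + s − 2f) = 350 × (4335.7 − 28) / (4335.7 + 350 − 2 × 28) = 350 × 4307.7 / 4629.7 ≈ 325.66 mm.

326 mm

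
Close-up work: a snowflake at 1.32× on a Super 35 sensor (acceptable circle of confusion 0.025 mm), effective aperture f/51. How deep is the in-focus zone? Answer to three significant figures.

At magnification m, DoF ≈ 2·N_eff·c/m² = 2 × 51 × 0.025 / 1.32² = 2.55 / 1.742 ≈ 1.46 mm.

1.46 mm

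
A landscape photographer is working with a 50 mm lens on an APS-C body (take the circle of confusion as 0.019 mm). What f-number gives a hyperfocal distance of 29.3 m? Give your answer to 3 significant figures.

f/4.50

Rearrange H = f²/(N·c) + f for N: N = f² / ((H − f)·c).
N = 50² / ((29300 − 50) × 0.019) = 2500 / 555.8 ≈ 4.50.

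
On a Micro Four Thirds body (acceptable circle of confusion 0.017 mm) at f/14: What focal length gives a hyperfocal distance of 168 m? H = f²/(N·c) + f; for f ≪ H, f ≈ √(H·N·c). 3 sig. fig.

200 mm

From H = f²/(N·c) + f, with f ≪ H: f ≈ √(H·N·c) = √(168000 × 14 × 0.017) = √39984 ≈ 200.0 mm.
The +f correction barely moves this — solving exactly, f² + N·c·f − N·c·H = 0 ⇒ f = (−N·c + √((N·c)² + 4·N·c·H))/2 = (−0.238 + √159936)/2 ≈ 199.84 mm, so f ≈ 200 mm.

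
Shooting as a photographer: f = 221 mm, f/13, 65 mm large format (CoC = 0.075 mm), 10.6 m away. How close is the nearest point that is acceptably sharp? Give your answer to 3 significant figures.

Hyperfocal distance H = f²/(N·c) + f = 221²/(13 × 0.075) + 221 = 48841/0.975 + 221 ≈ 50314.3 mm ≈ 50.31 m.
Near limit Dn = s·(H − f)/(H + s − 2f) = 10600 × (50314.3 − 221) / (50314.3 + 10600 − 2 × 221) = 10600 × 50093.3 / 60472.3 ≈ 8780.7 mm ≈ 8.78 m.

8.78 m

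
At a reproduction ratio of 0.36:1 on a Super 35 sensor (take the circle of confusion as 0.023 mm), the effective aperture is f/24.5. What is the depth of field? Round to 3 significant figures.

At magnification m, DoF ≈ 2·N_eff·c/m² = 2 × 24.5 × 0.023 / 0.36² = 1.127 / 0.1296 ≈ 8.7 mm.

8.70 mm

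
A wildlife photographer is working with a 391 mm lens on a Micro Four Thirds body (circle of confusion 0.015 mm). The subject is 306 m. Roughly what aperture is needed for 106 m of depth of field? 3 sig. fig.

Write h = H − f = f²/(N·c). The thin-lens limits are Dn = s·h/(h + (s−f)) and Df = s·h/(h − (s−f)), so DoF = Df − Dn = 2·s·(s−f)·h / (h² − (s−f)²).
That is a quadratic in h: DoF·h² − 2·s·(s−f)·h − DoF·(s−f)² = 0 ⇒ h = (s−f)·(s + √(s² + DoF²)) / DoF = 305609 × (306000 + √(306000² + 106000²)) / 106000 = 305609 × (306000 + 323839) / 106000 ≈ 1815893 mm.
Then N = f²/(c·h) = 391² / (0.015 × 1815893) = 152881 / 27238 ≈ 5.61.

f/5.61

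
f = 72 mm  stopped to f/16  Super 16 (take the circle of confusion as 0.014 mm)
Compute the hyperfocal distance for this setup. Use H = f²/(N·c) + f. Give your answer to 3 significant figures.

Hyperfocal distance H = f²/(N·c) + f = 72²/(16 × 0.014) + 72 = 5184/0.224 + 72 ≈ 23214.9 mm ≈ 23.2 m.

23.2 m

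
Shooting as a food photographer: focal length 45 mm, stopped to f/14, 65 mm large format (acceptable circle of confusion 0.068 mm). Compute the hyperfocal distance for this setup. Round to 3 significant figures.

Hyperfocal distance H = f²/(N·c) + f = 45²/(14 × 0.068) + 45 = 2025/0.952 + 45 ≈ 2172.1 mm ≈ 2.17 m.

2.17 m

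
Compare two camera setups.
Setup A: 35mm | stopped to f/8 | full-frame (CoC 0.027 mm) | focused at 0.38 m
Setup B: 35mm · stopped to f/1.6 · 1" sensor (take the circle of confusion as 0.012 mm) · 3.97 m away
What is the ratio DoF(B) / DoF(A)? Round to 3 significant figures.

10.6

Setup A: H = 35²/(8×0.027) + 35 ≈ 5706.3 mm; DoF = Df − Dn = 404.614 − 358.209 ≈ 46.405 mm.
Setup B: H = 35²/(1.6×0.012) + 35 ≈ 63837.1 mm; DoF = Df − Dn = 4230.94 − 3739.37 ≈ 491.57 mm.
Ratio = 491.57 / 46.405 ≈ 10.6.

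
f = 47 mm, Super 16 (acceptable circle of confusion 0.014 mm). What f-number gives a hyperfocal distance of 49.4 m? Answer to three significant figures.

f/3.20

Rearrange H = f²/(N·c) + f for N: N = f² / ((H − f)·c).
N = 47² / ((49400 − 47) × 0.014) = 2209 / 690.9 ≈ 3.20.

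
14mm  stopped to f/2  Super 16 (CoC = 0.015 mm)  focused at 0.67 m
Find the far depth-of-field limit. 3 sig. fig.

0.745 m

Hyperfocal distance H = f²/(N·c) + f = 14²/(2 × 0.015) + 14 = 196/0.03 + 14 ≈ 6547.3 mm ≈ 6.547 m.
Far limit Df = s·(H − f)/(H − s) = 670 × (6547.3 − 14) / (6547.3 − 670) = 670 × 6533.3 / 5877.3 ≈ 744.78 mm ≈ 0.745 m.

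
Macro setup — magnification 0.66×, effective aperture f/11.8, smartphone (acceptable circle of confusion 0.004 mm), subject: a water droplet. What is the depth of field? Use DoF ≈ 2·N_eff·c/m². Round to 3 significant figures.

0.217 mm

At magnification m, DoF ≈ 2·N_eff·c/m² = 2 × 11.8 × 0.004 / 0.66² = 0.0944 / 0.4356 ≈ 0.217 mm.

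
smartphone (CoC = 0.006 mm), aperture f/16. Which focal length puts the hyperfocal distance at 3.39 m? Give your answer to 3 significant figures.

From H = f²/(N·c) + f, with f ≪ H: f ≈ √(H·N·c) = √(3390 × 16 × 0.006) = √325.44 ≈ 18.04 mm.
The +f correction barely moves this — solving exactly, f² + N·c·f − N·c·H = 0 ⇒ f = (−N·c + √((N·c)² + 4·N·c·H))/2 = (−0.096 + √1301.8)/2 ≈ 17.992 mm, so f ≈ 18.0 mm.

18.0 mm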